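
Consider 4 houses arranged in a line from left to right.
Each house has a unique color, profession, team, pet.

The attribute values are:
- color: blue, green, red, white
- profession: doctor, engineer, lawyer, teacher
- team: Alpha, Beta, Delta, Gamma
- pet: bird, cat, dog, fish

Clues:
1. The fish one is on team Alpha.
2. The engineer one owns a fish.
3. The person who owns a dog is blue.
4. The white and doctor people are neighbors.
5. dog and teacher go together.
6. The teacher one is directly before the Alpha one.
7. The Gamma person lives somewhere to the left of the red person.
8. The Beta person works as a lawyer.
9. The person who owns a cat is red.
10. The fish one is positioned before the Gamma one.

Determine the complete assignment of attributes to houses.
Solution:

House | Color | Profession | Team | Pet
---------------------------------------
  1   | blue | teacher | Delta | dog
  2   | white | engineer | Alpha | fish
  3   | green | doctor | Gamma | bird
  4   | red | lawyer | Beta | cat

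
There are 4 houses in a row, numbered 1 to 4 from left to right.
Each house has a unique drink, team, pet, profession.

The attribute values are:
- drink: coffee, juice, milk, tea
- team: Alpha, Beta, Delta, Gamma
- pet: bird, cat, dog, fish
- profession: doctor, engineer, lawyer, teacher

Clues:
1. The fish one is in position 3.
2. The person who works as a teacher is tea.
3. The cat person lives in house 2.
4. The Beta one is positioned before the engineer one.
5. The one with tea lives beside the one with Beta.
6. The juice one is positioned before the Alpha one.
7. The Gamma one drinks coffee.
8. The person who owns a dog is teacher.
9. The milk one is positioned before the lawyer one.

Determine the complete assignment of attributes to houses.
Solution:

House | Drink | Team | Pet | Profession
---------------------------------------
  1   | tea | Delta | dog | teacher
  2   | juice | Beta | cat | doctor
  3   | milk | Alpha | fish | engineer
  4   | coffee | Gamma | bird | lawyer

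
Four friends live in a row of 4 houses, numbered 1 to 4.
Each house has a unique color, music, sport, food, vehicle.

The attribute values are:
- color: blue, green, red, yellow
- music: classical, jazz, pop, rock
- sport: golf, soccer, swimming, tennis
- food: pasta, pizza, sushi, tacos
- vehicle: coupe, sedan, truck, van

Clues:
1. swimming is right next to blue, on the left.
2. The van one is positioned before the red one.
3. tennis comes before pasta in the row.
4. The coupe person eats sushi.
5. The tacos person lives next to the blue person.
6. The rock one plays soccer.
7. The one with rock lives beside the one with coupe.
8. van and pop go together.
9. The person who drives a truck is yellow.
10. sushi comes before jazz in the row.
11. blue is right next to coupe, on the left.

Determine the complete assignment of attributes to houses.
Solution:

House | Color | Music | Sport | Food | Vehicle
----------------------------------------------
  1   | green | pop | swimming | tacos | van
  2   | blue | rock | soccer | pizza | sedan
  3   | red | classical | tennis | sushi | coupe
  4   | yellow | jazz | golf | pasta | truck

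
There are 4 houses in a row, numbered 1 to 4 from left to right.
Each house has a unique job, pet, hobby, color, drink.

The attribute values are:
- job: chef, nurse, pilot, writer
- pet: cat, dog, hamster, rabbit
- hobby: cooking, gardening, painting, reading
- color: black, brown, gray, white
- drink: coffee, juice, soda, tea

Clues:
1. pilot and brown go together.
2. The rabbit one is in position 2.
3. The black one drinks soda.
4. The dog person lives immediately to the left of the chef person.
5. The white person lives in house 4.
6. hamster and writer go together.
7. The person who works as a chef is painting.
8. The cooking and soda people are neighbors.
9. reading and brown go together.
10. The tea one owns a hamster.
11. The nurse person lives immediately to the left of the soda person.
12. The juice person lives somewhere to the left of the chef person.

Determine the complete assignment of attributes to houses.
Solution:

House | Job | Pet | Hobby | Color | Drink
-----------------------------------------
  1   | nurse | dog | cooking | gray | juice
  2   | chef | rabbit | painting | black | soda
  3   | pilot | cat | reading | brown | coffee
  4   | writer | hamster | gardening | white | tea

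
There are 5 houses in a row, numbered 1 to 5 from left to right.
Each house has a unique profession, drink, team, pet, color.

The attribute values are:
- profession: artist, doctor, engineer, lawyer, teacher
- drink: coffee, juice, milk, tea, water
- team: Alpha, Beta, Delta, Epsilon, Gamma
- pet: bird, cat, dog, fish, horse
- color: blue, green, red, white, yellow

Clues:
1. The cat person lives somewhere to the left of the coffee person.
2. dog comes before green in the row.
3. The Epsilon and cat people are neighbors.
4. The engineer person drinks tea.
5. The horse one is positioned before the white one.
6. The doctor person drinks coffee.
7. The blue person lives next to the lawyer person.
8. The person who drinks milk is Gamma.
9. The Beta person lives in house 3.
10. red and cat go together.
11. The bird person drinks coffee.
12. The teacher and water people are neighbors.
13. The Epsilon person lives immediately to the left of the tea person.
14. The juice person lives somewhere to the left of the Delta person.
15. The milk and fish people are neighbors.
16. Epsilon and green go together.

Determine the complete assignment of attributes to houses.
Solution:

House | Profession | Drink | Team | Pet | Color
-----------------------------------------------
  1   | teacher | milk | Gamma | dog | blue
  2   | lawyer | water | Epsilon | fish | green
  3   | engineer | tea | Beta | cat | red
  4   | artist | juice | Alpha | horse | yellow
  5   | doctor | coffee | Delta | bird | white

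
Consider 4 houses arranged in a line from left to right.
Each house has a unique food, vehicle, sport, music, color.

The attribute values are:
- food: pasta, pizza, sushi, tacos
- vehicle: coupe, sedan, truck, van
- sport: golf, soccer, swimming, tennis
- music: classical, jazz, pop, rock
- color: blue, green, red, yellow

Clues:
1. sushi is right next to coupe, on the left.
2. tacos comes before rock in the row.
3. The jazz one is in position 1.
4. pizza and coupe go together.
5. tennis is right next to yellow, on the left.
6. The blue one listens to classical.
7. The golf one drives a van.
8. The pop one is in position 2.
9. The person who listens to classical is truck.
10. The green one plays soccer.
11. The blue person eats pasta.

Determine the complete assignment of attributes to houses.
Solution:

House | Food | Vehicle | Sport | Music | Color
----------------------------------------------
  1   | tacos | sedan | tennis | jazz | red
  2   | sushi | van | golf | pop | yellow
  3   | pizza | coupe | soccer | rock | green
  4   | pasta | truck | swimming | classical | blue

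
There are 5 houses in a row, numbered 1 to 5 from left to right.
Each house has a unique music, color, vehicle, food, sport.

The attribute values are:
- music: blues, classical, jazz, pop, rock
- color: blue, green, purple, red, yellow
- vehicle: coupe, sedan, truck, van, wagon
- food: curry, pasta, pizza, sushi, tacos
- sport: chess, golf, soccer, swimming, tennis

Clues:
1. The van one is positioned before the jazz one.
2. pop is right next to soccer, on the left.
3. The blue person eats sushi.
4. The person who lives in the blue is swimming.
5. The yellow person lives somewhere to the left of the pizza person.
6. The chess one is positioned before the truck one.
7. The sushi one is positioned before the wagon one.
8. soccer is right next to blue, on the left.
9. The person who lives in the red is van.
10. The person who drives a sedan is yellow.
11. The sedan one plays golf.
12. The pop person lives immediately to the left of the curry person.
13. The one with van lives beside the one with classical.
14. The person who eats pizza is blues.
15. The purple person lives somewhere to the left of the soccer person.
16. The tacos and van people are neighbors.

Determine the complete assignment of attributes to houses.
Solution:

House | Music | Color | Vehicle | Food | Sport
----------------------------------------------
  1   | pop | purple | coupe | tacos | chess
  2   | rock | red | van | curry | soccer
  3   | classical | blue | truck | sushi | swimming
  4   | jazz | yellow | sedan | pasta | golf
  5   | blues | green | wagon | pizza | tennis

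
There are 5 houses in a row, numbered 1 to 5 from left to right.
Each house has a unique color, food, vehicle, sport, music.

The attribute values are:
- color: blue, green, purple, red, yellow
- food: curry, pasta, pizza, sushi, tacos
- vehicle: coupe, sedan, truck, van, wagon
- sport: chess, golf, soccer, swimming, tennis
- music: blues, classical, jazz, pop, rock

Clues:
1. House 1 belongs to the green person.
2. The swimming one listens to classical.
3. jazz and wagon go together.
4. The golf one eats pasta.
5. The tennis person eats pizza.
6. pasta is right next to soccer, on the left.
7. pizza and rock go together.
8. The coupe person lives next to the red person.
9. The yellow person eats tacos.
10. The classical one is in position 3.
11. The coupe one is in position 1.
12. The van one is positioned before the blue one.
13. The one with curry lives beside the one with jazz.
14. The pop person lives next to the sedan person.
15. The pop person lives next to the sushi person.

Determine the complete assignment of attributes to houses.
Solution:

House | Color | Food | Vehicle | Sport | Music
----------------------------------------------
  1   | green | pasta | coupe | golf | pop
  2   | red | sushi | sedan | soccer | blues
  3   | purple | curry | van | swimming | classical
  4   | yellow | tacos | wagon | chess | jazz
  5   | blue | pizza | truck | tennis | rock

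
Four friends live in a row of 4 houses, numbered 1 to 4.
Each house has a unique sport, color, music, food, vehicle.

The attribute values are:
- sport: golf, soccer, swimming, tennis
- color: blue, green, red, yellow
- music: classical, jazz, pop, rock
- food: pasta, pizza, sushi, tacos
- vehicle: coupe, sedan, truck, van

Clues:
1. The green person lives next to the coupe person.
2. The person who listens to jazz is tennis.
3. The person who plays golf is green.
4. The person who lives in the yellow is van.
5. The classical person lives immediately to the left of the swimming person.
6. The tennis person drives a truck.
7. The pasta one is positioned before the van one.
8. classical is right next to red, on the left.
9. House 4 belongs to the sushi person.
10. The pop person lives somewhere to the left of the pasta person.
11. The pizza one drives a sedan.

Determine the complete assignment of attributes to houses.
Solution:

House | Sport | Color | Music | Food | Vehicle
----------------------------------------------
  1   | golf | green | classical | pizza | sedan
  2   | swimming | red | pop | tacos | coupe
  3   | tennis | blue | jazz | pasta | truck
  4   | soccer | yellow | rock | sushi | van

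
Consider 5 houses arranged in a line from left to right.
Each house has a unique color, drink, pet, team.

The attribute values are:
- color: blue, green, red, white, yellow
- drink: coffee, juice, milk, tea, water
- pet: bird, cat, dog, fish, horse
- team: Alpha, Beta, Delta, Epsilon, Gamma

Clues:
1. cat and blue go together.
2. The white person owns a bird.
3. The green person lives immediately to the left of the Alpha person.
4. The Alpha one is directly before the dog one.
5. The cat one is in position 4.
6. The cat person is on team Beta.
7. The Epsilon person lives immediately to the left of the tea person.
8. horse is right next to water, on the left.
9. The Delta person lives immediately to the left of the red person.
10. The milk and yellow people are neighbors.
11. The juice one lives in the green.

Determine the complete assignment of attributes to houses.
Solution:

House | Color | Drink | Pet | Team
----------------------------------
  1   | green | juice | fish | Delta
  2   | red | milk | horse | Alpha
  3   | yellow | water | dog | Epsilon
  4   | blue | tea | cat | Beta
  5   | white | coffee | bird | Gamma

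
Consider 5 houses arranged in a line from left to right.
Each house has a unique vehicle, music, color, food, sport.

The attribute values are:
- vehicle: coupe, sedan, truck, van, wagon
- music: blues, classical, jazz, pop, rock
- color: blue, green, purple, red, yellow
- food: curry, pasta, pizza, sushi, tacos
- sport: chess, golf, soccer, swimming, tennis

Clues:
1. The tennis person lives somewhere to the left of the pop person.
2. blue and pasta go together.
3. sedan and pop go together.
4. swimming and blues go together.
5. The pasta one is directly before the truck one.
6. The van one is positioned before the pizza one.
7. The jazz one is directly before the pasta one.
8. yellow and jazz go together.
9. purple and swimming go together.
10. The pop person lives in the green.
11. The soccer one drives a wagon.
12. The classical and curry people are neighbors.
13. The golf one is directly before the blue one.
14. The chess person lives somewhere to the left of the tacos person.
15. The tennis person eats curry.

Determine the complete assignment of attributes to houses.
Solution:

House | Vehicle | Music | Color | Food | Sport
----------------------------------------------
  1   | van | jazz | yellow | sushi | golf
  2   | wagon | classical | blue | pasta | soccer
  3   | truck | rock | red | curry | tennis
  4   | sedan | pop | green | pizza | chess
  5   | coupe | blues | purple | tacos | swimming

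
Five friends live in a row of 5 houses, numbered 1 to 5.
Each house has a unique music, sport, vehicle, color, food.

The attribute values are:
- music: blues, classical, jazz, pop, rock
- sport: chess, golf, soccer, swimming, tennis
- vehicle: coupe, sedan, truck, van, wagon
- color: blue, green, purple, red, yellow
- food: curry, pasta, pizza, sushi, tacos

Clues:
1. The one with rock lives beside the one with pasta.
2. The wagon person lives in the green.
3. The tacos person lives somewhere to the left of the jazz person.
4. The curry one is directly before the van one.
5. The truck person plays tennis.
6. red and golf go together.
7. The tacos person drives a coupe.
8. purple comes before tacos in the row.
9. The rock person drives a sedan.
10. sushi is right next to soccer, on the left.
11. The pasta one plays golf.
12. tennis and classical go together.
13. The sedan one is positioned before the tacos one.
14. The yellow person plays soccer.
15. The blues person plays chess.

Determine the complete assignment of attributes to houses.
Solution:

House | Music | Sport | Vehicle | Color | Food
----------------------------------------------
  1   | classical | tennis | truck | purple | sushi
  2   | rock | soccer | sedan | yellow | curry
  3   | pop | golf | van | red | pasta
  4   | blues | chess | coupe | blue | tacos
  5   | jazz | swimming | wagon | green | pizza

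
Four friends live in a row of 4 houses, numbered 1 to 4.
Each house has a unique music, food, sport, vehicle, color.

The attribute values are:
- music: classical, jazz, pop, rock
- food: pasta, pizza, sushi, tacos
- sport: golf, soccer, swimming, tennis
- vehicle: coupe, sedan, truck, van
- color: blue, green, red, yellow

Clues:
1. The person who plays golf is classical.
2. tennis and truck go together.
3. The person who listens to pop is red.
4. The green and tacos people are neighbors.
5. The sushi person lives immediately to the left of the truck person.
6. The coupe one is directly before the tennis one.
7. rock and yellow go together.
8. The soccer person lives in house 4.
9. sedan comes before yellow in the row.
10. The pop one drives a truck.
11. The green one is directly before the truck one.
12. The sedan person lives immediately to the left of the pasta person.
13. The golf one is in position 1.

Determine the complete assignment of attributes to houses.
Solution:

House | Music | Food | Sport | Vehicle | Color
----------------------------------------------
  1   | classical | sushi | golf | coupe | green
  2   | pop | tacos | tennis | truck | red
  3   | jazz | pizza | swimming | sedan | blue
  4   | rock | pasta | soccer | van | yellow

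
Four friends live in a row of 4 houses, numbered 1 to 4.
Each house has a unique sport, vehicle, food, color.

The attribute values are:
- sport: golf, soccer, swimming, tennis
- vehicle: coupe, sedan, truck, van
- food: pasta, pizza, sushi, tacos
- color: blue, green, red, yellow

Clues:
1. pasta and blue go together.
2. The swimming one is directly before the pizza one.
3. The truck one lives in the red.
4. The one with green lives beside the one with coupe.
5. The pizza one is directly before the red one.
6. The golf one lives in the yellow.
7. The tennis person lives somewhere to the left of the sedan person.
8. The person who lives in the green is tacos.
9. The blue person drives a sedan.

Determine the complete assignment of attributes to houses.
Solution:

House | Sport | Vehicle | Food | Color
--------------------------------------
  1   | swimming | van | tacos | green
  2   | golf | coupe | pizza | yellow
  3   | tennis | truck | sushi | red
  4   | soccer | sedan | pasta | blue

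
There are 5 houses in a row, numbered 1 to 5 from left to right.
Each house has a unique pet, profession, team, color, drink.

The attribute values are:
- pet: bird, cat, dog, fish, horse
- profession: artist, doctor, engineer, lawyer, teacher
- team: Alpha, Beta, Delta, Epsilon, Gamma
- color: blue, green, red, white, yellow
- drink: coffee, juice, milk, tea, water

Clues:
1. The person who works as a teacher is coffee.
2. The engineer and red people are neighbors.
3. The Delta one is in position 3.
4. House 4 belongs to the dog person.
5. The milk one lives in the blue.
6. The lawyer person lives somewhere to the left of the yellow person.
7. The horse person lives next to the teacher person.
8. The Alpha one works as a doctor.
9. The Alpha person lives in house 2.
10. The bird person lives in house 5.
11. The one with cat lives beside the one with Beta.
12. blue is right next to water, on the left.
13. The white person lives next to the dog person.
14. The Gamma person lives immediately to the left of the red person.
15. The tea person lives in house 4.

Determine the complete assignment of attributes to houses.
Solution:

House | Pet | Profession | Team | Color | Drink
-----------------------------------------------
  1   | fish | engineer | Gamma | blue | milk
  2   | horse | doctor | Alpha | red | water
  3   | cat | teacher | Delta | white | coffee
  4   | dog | lawyer | Beta | green | tea
  5   | bird | artist | Epsilon | yellow | juice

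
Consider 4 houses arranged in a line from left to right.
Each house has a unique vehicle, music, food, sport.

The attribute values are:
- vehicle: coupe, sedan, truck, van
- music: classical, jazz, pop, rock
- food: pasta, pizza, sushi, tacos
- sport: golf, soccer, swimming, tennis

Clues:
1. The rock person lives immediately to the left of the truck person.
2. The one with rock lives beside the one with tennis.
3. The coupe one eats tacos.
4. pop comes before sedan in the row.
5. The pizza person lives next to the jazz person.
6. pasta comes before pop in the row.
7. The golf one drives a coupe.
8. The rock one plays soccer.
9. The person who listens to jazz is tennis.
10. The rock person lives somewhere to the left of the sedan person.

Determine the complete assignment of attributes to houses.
Solution:

House | Vehicle | Music | Food | Sport
--------------------------------------
  1   | van | rock | pizza | soccer
  2   | truck | jazz | pasta | tennis
  3   | coupe | pop | tacos | golf
  4   | sedan | classical | sushi | swimming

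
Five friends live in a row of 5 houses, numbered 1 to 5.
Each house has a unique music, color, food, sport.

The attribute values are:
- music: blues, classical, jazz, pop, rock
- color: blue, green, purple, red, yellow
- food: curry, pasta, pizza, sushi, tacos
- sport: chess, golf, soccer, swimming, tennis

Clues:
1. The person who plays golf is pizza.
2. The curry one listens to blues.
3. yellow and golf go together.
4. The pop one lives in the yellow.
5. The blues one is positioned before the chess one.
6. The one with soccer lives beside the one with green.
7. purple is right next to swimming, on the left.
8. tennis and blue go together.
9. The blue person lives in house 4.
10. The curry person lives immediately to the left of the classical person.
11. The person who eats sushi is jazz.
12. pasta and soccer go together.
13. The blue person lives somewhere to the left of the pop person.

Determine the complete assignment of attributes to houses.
Solution:

House | Music | Color | Food | Sport
------------------------------------
  1   | rock | purple | pasta | soccer
  2   | blues | green | curry | swimming
  3   | classical | red | tacos | chess
  4   | jazz | blue | sushi | tennis
  5   | pop | yellow | pizza | golf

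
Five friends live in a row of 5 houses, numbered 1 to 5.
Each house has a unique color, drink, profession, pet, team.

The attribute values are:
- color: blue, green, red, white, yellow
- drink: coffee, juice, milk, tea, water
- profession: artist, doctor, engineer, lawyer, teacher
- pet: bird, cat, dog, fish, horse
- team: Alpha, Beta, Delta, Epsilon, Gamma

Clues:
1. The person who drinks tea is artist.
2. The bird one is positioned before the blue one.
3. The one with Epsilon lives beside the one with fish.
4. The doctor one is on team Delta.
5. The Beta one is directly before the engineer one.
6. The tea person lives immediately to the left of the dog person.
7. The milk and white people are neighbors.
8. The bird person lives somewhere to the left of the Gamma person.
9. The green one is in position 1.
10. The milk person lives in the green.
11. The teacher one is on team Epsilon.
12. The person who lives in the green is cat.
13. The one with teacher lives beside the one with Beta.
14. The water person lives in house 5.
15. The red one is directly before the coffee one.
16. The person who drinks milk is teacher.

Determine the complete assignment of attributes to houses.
Solution:

House | Color | Drink | Profession | Pet | Team
-----------------------------------------------
  1   | green | milk | teacher | cat | Epsilon
  2   | white | tea | artist | fish | Beta
  3   | red | juice | engineer | dog | Alpha
  4   | yellow | coffee | doctor | bird | Delta
  5   | blue | water | lawyer | horse | Gamma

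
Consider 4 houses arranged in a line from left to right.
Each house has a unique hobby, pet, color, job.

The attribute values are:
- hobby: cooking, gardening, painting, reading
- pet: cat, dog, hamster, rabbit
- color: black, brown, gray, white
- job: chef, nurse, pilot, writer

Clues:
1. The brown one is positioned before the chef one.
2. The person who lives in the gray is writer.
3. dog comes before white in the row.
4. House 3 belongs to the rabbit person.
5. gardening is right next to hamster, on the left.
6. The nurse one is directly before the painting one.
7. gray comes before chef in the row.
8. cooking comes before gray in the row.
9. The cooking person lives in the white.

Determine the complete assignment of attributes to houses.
Solution:

House | Hobby | Pet | Color | Job
---------------------------------
  1   | gardening | dog | brown | pilot
  2   | cooking | hamster | white | nurse
  3   | painting | rabbit | gray | writer
  4   | reading | cat | black | chef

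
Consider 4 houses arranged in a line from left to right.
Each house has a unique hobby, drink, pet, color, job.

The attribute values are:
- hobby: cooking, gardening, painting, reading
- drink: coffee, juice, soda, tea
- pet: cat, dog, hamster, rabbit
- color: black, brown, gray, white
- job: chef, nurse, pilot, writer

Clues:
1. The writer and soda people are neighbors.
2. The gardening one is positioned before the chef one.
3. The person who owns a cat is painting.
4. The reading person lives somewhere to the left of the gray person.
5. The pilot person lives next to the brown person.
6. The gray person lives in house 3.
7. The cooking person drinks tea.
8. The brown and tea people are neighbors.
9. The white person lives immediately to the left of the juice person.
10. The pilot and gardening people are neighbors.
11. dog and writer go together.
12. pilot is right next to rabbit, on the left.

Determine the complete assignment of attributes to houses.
Solution:

House | Hobby | Drink | Pet | Color | Job
-----------------------------------------
  1   | reading | coffee | hamster | white | pilot
  2   | gardening | juice | rabbit | brown | nurse
  3   | cooking | tea | dog | gray | writer
  4   | painting | soda | cat | black | chef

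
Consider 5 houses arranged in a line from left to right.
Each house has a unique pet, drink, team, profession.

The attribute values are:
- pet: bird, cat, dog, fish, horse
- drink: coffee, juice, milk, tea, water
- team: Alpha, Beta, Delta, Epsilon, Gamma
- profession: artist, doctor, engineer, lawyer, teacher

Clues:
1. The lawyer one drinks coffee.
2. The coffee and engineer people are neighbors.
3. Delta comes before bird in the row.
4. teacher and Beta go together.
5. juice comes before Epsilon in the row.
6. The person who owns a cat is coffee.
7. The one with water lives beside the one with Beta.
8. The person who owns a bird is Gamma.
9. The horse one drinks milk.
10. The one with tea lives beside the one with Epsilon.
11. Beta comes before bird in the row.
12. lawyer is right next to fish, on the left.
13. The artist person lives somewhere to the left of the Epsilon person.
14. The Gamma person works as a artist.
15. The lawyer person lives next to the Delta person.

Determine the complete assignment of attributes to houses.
Solution:

House | Pet | Drink | Team | Profession
---------------------------------------
  1   | cat | coffee | Alpha | lawyer
  2   | fish | water | Delta | engineer
  3   | dog | juice | Beta | teacher
  4   | bird | tea | Gamma | artist
  5   | horse | milk | Epsilon | doctor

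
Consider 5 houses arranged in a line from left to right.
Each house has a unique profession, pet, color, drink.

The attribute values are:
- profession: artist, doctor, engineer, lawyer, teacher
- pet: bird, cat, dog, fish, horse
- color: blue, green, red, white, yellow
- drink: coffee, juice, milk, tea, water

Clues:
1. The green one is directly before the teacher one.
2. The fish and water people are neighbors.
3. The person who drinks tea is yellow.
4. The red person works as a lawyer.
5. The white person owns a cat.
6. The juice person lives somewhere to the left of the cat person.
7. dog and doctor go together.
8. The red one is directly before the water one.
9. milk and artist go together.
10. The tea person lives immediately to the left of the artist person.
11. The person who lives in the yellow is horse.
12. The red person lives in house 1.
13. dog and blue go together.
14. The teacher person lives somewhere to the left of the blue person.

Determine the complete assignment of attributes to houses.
Solution:

House | Profession | Pet | Color | Drink
----------------------------------------
  1   | lawyer | fish | red | juice
  2   | engineer | bird | green | water
  3   | teacher | horse | yellow | tea
  4   | artist | cat | white | milk
  5   | doctor | dog | blue | coffee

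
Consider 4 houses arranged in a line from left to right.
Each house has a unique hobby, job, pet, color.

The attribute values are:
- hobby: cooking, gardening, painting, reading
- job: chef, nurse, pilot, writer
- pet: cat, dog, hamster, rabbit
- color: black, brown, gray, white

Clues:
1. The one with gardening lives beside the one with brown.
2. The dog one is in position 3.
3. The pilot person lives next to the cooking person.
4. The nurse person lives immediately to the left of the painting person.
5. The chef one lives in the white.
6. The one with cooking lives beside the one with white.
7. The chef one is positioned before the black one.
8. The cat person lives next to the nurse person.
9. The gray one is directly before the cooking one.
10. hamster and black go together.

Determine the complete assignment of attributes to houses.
Solution:

House | Hobby | Job | Pet | Color
---------------------------------
  1   | gardening | pilot | cat | gray
  2   | cooking | nurse | rabbit | brown
  3   | painting | chef | dog | white
  4   | reading | writer | hamster | black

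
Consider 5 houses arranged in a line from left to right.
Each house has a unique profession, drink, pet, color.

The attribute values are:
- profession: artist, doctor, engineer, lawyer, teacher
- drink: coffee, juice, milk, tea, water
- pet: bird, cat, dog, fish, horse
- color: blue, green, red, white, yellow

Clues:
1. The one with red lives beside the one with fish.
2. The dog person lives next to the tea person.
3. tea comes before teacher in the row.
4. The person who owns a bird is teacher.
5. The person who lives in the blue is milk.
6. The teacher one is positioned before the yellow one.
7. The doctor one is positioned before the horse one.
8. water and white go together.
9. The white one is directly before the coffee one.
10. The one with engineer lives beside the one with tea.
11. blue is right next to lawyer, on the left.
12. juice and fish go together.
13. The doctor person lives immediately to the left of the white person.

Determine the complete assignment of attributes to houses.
Solution:

House | Profession | Drink | Pet | Color
----------------------------------------
  1   | engineer | milk | dog | blue
  2   | lawyer | tea | cat | red
  3   | doctor | juice | fish | green
  4   | teacher | water | bird | white
  5   | artist | coffee | horse | yellow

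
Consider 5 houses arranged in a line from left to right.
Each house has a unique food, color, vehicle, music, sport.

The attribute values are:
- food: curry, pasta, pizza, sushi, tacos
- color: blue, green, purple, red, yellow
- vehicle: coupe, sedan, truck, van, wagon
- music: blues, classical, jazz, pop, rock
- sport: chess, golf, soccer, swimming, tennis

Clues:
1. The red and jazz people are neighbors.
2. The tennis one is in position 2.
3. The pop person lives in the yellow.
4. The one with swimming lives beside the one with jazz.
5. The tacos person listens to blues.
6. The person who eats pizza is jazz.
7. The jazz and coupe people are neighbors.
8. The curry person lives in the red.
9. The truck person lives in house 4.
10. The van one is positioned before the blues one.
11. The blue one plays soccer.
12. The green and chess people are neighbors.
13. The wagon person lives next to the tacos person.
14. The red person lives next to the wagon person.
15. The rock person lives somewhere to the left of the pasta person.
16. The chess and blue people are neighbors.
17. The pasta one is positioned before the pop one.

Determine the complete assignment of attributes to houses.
Solution:

House | Food | Color | Vehicle | Music | Sport
----------------------------------------------
  1   | curry | red | van | rock | swimming
  2   | pizza | green | wagon | jazz | tennis
  3   | tacos | purple | coupe | blues | chess
  4   | pasta | blue | truck | classical | soccer
  5   | sushi | yellow | sedan | pop | golf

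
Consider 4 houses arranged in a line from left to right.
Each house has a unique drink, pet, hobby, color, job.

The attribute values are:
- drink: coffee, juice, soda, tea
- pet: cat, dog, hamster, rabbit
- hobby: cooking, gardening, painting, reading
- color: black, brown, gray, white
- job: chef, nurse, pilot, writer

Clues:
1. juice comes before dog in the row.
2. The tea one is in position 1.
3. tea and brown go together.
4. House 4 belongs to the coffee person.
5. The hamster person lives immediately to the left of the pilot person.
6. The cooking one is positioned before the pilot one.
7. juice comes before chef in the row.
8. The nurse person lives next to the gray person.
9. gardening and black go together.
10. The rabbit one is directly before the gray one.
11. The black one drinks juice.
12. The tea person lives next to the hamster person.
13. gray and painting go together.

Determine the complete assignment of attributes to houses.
Solution:

House | Drink | Pet | Hobby | Color | Job
-----------------------------------------
  1   | tea | rabbit | cooking | brown | nurse
  2   | soda | hamster | painting | gray | writer
  3   | juice | cat | gardening | black | pilot
  4   | coffee | dog | reading | white | chef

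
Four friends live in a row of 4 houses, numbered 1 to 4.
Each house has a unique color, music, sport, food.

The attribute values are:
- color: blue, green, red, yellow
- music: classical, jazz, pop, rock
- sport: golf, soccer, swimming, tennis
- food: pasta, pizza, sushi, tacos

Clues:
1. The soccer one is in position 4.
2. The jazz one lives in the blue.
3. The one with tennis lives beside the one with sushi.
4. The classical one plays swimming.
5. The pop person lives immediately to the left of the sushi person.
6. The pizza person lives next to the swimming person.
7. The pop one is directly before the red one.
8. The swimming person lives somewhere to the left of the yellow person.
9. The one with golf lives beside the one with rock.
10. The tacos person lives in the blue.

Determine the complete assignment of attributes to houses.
Solution:

House | Color | Music | Sport | Food
------------------------------------
  1   | green | pop | tennis | pizza
  2   | red | classical | swimming | sushi
  3   | blue | jazz | golf | tacos
  4   | yellow | rock | soccer | pasta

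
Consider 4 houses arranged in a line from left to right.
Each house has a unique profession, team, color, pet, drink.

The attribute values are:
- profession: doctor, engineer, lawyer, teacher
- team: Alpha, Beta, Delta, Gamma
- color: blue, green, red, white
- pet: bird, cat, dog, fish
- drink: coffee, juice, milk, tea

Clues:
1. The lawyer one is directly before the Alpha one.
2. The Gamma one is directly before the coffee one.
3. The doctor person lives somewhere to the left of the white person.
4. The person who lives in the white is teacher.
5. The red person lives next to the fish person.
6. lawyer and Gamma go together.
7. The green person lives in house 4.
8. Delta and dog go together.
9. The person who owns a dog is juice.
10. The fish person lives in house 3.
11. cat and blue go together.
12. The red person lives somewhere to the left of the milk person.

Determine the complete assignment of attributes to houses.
Solution:

House | Profession | Team | Color | Pet | Drink
-----------------------------------------------
  1   | lawyer | Gamma | blue | cat | tea
  2   | doctor | Alpha | red | bird | coffee
  3   | teacher | Beta | white | fish | milk
  4   | engineer | Delta | green | dog | juice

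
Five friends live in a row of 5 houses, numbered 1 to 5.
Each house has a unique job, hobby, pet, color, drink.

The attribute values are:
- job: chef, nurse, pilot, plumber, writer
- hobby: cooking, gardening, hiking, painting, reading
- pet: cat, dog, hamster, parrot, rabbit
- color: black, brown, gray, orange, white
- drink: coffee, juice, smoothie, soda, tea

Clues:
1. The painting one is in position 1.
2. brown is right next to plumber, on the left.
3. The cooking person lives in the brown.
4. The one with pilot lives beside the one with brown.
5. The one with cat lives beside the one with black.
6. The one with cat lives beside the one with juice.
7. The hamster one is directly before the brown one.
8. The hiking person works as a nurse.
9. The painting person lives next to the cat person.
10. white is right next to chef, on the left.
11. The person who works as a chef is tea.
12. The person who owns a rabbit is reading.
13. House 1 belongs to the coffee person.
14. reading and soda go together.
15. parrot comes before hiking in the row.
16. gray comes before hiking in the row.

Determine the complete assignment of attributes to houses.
Solution:

House | Job | Hobby | Pet | Color | Drink
-----------------------------------------
  1   | pilot | painting | hamster | white | coffee
  2   | chef | cooking | cat | brown | tea
  3   | plumber | gardening | parrot | black | juice
  4   | writer | reading | rabbit | gray | soda
  5   | nurse | hiking | dog | orange | smoothie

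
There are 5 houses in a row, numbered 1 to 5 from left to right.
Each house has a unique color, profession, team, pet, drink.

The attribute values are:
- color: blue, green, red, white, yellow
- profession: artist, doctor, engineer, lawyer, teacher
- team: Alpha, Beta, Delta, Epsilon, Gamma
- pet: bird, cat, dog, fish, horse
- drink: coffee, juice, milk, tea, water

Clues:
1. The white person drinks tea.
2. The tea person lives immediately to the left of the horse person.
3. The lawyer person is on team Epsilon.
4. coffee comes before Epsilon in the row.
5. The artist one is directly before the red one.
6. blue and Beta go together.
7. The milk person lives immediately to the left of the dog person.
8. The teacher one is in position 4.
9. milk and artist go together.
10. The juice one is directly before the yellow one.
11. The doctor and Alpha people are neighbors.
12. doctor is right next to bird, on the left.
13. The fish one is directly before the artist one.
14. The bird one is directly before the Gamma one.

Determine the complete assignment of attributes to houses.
Solution:

House | Color | Profession | Team | Pet | Drink
-----------------------------------------------
  1   | blue | doctor | Beta | fish | juice
  2   | yellow | artist | Alpha | bird | milk
  3   | red | engineer | Gamma | dog | coffee
  4   | white | teacher | Delta | cat | tea
  5   | green | lawyer | Epsilon | horse | water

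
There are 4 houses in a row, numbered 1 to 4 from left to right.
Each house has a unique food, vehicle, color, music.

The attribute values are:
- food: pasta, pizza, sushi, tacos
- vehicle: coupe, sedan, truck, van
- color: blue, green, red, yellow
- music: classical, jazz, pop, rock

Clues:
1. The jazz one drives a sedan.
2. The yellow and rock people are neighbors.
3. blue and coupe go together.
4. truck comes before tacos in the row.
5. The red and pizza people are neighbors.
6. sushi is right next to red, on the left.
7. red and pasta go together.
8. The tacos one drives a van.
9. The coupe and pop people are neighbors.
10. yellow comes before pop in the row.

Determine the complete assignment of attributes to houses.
Solution:

House | Food | Vehicle | Color | Music
--------------------------------------
  1   | sushi | sedan | yellow | jazz
  2   | pasta | truck | red | rock
  3   | pizza | coupe | blue | classical
  4   | tacos | van | green | pop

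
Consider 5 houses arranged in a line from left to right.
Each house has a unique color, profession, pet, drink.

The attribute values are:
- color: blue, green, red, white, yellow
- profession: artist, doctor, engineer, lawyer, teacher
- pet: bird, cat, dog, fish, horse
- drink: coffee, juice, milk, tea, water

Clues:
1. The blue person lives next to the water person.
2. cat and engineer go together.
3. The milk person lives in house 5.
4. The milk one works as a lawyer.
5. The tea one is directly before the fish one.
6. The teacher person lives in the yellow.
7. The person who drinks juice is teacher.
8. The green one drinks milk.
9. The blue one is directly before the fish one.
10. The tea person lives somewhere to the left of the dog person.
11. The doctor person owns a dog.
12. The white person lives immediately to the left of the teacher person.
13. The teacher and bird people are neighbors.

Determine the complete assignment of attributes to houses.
Solution:

House | Color | Profession | Pet | Drink
----------------------------------------
  1   | blue | engineer | cat | tea
  2   | red | artist | fish | water
  3   | white | doctor | dog | coffee
  4   | yellow | teacher | horse | juice
  5   | green | lawyer | bird | milk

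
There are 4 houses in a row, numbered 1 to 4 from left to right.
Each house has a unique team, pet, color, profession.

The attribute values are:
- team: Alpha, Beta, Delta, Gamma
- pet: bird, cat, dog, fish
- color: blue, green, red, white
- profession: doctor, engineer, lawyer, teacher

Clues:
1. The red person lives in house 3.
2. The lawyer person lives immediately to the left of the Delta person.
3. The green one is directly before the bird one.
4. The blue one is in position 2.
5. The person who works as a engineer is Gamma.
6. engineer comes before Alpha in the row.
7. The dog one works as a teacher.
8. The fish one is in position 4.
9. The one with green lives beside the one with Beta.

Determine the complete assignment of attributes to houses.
Solution:

House | Team | Pet | Color | Profession
---------------------------------------
  1   | Gamma | cat | green | engineer
  2   | Beta | bird | blue | lawyer
  3   | Delta | dog | red | teacher
  4   | Alpha | fish | white | doctor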